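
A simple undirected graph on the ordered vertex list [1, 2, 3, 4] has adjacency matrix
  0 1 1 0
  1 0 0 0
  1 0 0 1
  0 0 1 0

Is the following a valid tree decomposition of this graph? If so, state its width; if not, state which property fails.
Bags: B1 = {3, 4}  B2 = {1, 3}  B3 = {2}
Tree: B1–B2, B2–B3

A tree decomposition must satisfy three properties: every vertex lies in some bag; for every edge, both endpoints lie together in some bag; and for every vertex, the bags containing it form a connected subtree. Here edge (1,2) lies in no bag, so the decomposition is invalid.

No — edge (1,2) lies in no bag.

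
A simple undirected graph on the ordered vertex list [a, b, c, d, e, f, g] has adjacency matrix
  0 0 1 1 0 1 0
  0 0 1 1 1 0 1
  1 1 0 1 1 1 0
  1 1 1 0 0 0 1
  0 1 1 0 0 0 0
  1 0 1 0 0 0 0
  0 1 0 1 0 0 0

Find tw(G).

2

A width-2 tree decomposition is:
Bags: B1 = {b, c, d}  B2 = {a, c, d}  B3 = {b, c, e}  B4 = {a, c, f}  B5 = {b, d, g}
Tree: B1–B2, B1–B3, B2–B4, B1–B5
The largest bag has 3 vertices, giving width 2; this decomposition certifies tw(G) ≤ 2. On the other hand G contains the 3-clique {b, d, g}. A clique must lie in a single bag of any decomposition, so no decomposition can have width below 2. The upper and lower bounds meet at 2, so that is the treewidth.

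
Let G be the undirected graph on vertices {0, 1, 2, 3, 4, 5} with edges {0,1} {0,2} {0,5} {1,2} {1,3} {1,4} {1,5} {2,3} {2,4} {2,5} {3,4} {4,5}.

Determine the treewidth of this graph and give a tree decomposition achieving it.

Treewidth 3.
One such decomposition:
Bags: B1 = {1, 2, 3, 4}  B2 = {1, 2, 4, 5}  B3 = {0, 1, 2, 5}
Tree: B1–B2, B2–B3

Every bag has size at most 4, so the width is 4 − 1 = 3 and tw(G) ≤ 3. For the lower bound, the 4 vertices {0, 1, 2, 5} are pairwise adjacent, and any tree decomposition puts a clique entirely inside one bag — forcing width ≥ 3. Therefore the treewidth is 3.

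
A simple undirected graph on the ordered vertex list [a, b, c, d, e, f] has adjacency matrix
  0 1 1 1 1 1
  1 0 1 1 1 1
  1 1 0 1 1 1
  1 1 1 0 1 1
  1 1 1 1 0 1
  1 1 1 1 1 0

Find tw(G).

A width-5 tree decomposition is:
Bags: B1 = {a, b, c, d, e, f}
Tree: (single bag)
A single bag containing all 6 vertices is trivially a valid decomposition of width 5. For the lower bound, the 6 vertices {a, b, c, d, e, f} are pairwise adjacent, and any tree decomposition puts a clique entirely inside one bag — forcing width ≥ 5. Hence tw(G) = 5 exactly.

5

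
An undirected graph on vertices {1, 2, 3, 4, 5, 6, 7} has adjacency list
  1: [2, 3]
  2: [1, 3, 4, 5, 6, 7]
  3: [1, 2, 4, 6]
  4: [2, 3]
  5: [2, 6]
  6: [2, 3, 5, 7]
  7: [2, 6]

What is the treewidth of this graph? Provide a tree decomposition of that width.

Treewidth 2.
One optimal decomposition is:
Bags: B1 = {2, 6, 7}  B2 = {2, 3, 6}  B3 = {1, 2, 3}  B4 = {2, 5, 6}  B5 = {2, 3, 4}
Tree: B1–B2, B2–B3, B2–B4, B2–B5

Every bag has size at most 3, so the width is 3 − 1 = 2 and tw(G) ≤ 2. On the other hand G contains the 3-clique {1, 2, 3}. A clique must lie in a single bag of any decomposition, so no decomposition can have width below 2. Hence tw(G) = 2 exactly.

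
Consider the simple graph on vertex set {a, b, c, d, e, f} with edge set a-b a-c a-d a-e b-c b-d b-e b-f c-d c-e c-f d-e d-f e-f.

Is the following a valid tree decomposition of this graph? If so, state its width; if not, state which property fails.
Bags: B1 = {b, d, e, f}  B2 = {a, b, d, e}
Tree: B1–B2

No — vertex c appears in no bag.

A tree decomposition must satisfy three properties: every vertex lies in some bag; for every edge, both endpoints lie together in some bag; and for every vertex, the bags containing it form a connected subtree. Here vertex c appears in no bag, so the decomposition is invalid.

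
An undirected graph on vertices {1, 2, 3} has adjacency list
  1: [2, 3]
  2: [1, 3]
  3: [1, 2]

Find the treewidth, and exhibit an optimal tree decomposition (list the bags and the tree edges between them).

With just one bag of size 3, the width is 3 − 1 = 2, so tw(G) ≤ 2. For the lower bound, the 3 vertices {1, 2, 3} are pairwise adjacent, and any tree decomposition puts a clique entirely inside one bag — forcing width ≥ 2. Therefore the treewidth is 2.

Treewidth 2.
Bags: B1 = {1, 2, 3}
Tree: (single bag)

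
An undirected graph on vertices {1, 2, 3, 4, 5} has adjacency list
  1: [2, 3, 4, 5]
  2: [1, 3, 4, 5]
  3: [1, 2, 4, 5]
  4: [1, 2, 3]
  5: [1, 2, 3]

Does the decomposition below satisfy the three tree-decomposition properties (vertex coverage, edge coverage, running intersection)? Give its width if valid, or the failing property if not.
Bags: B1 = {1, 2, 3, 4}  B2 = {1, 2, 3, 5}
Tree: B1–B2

Yes; width 3.

Every vertex of G appears in some bag (union = {1, 2, 3, 4, 5}); every edge is covered by a bag; and for each vertex v the set of bags containing v is connected in the bag tree. The decomposition is therefore valid. The largest bag has 4 vertices, so the width is 3.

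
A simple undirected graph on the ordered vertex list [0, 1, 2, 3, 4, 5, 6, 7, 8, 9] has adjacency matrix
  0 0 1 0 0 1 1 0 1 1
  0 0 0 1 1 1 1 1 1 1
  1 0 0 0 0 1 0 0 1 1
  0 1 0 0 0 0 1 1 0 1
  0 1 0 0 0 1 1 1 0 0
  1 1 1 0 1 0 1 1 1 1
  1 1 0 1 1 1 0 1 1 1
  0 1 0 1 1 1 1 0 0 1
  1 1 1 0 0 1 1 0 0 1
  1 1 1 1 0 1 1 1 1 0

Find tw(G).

4

A width-4 tree decomposition is:
Bags: B1 = {0, 5, 6, 8, 9}  B2 = {1, 5, 6, 8, 9}  B3 = {1, 5, 6, 7, 9}  B4 = {1, 4, 5, 6, 7}  B5 = {1, 3, 6, 7, 9}  B6 = {0, 2, 5, 8, 9}
Tree: B1–B2, B2–B3, B3–B4, B3–B5, B1–B6
The largest bag has 5 vertices, giving width 4; this decomposition certifies tw(G) ≤ 4. Conversely, {1, 3, 6, 7, 9} is a clique of size 5, and the vertices of any clique must share a bag in every tree decomposition; so some bag has ≥ 5 vertices and tw(G) ≥ 4. Therefore the treewidth is 4.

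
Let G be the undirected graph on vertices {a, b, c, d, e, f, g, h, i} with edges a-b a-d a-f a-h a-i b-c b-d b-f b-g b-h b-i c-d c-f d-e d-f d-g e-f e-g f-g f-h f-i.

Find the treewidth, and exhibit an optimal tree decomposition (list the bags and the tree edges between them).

Treewidth 3.
Bags: B1 = {a, b, d, f}  B2 = {b, d, f, g}  B3 = {a, b, f, h}  B4 = {b, c, d, f}  B5 = {d, e, f, g}  B6 = {a, b, f, i}
Tree: B1–B2, B1–B3, B2–B4, B2–B5, B1–B6

Each bag holds 4 vertices, so the decomposition has width 3, which upper-bounds the treewidth. For the lower bound, the 4 vertices {d, e, f, g} are pairwise adjacent, and any tree decomposition puts a clique entirely inside one bag — forcing width ≥ 3. Combining the bounds, tw(G) = 3.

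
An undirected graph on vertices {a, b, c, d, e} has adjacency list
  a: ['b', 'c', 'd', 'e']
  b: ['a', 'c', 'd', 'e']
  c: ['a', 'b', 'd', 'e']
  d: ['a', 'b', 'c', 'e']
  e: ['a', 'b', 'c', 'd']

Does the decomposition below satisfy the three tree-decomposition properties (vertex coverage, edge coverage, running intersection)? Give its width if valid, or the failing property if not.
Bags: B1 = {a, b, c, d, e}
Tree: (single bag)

Yes; width 4.

Vertex coverage: the bags together contain {a, b, c, d, e}, the full vertex set. Edge coverage: each edge of G has both endpoints in at least one bag. Running intersection: for every vertex, the bags containing it form a connected subtree. All three properties hold, so this is a valid tree decomposition of width max|bag| − 1 = 4, and hence tw(G) ≤ 4.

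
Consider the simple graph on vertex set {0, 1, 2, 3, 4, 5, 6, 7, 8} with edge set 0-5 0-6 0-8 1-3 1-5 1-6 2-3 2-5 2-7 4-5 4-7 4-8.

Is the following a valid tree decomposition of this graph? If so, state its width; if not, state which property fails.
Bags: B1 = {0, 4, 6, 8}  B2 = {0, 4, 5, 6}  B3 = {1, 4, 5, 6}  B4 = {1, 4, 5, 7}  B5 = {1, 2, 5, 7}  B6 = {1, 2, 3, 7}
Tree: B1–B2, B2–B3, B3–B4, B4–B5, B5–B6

Checking the three conditions: (i) the bags cover all of {0, 1, 2, 3, 4, 5, 6, 7, 8}; (ii) for each edge, some bag contains both endpoints; (iii) the bags containing any fixed vertex form a subtree. All hold, so the decomposition is valid with width 4 − 1 = 3.

Yes; width 3.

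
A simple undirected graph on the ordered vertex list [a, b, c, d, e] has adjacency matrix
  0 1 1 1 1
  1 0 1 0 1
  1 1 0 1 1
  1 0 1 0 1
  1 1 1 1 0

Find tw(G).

A width-3 tree decomposition is:
Bags: B1 = {a, b, c, e}  B2 = {a, c, d, e}
Tree: B1–B2
The largest bag has 4 vertices, giving width 3; this decomposition certifies tw(G) ≤ 3. For the lower bound, the 4 vertices {a, c, d, e} are pairwise adjacent, and any tree decomposition puts a clique entirely inside one bag — forcing width ≥ 3. Therefore the treewidth is 3.

3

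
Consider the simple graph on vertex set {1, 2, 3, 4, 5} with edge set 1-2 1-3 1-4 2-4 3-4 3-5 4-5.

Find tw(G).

A width-2 tree decomposition is:
Bags: B1 = {1, 2, 4}  B2 = {1, 3, 4}  B3 = {3, 4, 5}
Tree: B1–B2, B2–B3
The largest bag has 3 vertices, giving width 2; this decomposition certifies tw(G) ≤ 2. For the lower bound, the 3 vertices {1, 2, 4} are pairwise adjacent, and any tree decomposition puts a clique entirely inside one bag — forcing width ≥ 2. Hence tw(G) = 2 exactly.

2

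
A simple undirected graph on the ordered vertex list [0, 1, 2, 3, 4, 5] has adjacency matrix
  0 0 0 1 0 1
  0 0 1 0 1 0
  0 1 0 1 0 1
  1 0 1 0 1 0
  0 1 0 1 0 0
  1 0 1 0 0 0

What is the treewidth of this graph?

A width-2 tree decomposition is:
Bags: B1 = {0, 2, 5}  B2 = {0, 2, 3}  B3 = {1, 2, 3}  B4 = {1, 3, 4}
Tree: B1–B2, B2–B3, B3–B4
Every bag has size at most 3, so the width is 3 − 1 = 2 and tw(G) ≤ 2. For the lower bound, G contains the cycle 5–0–3–2–5, so G is not a forest; only forests have treewidth ≤ 1, hence tw(G) ≥ 2. Combining the bounds, tw(G) = 2.

2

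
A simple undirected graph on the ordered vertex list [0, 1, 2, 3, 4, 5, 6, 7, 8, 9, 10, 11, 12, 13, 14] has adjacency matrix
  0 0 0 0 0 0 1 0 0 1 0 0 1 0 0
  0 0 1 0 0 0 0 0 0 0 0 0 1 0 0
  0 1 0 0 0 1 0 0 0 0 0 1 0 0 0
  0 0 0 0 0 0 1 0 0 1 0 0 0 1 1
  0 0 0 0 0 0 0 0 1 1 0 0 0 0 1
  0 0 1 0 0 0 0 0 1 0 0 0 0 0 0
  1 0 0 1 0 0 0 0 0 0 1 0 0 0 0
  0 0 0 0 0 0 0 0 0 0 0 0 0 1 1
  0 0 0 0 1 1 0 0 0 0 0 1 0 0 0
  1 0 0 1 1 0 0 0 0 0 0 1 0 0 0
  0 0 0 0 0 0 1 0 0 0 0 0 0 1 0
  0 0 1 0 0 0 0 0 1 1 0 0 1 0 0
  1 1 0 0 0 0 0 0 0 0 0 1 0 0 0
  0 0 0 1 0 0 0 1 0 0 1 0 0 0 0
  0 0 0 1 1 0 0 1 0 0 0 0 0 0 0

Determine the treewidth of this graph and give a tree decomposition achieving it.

Treewidth 3.
One optimal decomposition is:
Bags: B1 = {7, 10, 13, 14}  B2 = {3, 10, 13, 14}  B3 = {3, 6, 10, 14}  B4 = {3, 4, 6, 14}  B5 = {3, 4, 6, 9}  B6 = {0, 4, 6, 9}  B7 = {0, 4, 8, 9}  B8 = {0, 8, 9, 11}  B9 = {0, 8, 11, 12}  B10 = {5, 8, 11, 12}  B11 = {2, 5, 11, 12}  B12 = {1, 2, 5, 12}
Tree: B1–B2, B2–B3, B3–B4, B4–B5, B5–B6, B6–B7, B7–B8, B8–B9, B9–B10, B10–B11, B11–B12

The largest bag has 4 vertices, giving width 3; this decomposition certifies tw(G) ≤ 3. For the lower bound: the 4 vertex sets {7,10,13}, {14}, {3}, {0,4,6,9} are disjoint, each induces a connected subgraph, and every pair is joined by at least one edge of G. Contracting each set to a single vertex therefore yields K_{4} as a minor, and since treewidth is minor-monotone, tw(G) ≥ tw(K_{4}) = 3. The upper and lower bounds meet at 3, so that is the treewidth.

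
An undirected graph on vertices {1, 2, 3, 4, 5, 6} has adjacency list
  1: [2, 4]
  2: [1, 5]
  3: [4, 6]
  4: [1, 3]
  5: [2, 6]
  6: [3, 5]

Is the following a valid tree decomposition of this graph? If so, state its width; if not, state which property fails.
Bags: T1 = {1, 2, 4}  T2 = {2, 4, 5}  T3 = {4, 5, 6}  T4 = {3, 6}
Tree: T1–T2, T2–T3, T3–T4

A tree decomposition must satisfy three properties: every vertex lies in some bag; for every edge, both endpoints lie together in some bag; and for every vertex, the bags containing it form a connected subtree. Here edge (4,3) lies in no bag, so the decomposition is invalid.

No — edge (4,3) lies in no bag.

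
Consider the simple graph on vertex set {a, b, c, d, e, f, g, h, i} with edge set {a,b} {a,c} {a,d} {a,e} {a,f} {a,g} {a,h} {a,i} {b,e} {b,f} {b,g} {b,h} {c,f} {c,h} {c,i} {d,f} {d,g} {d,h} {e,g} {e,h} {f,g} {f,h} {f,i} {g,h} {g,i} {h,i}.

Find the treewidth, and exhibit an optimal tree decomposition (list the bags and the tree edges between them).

Treewidth 4.
One optimal decomposition is:
Bags: B1 = {a, c, f, h, i}  B2 = {a, f, g, h, i}  B3 = {a, b, f, g, h}  B4 = {a, b, e, g, h}  B5 = {a, d, f, g, h}
Tree: B1–B2, B2–B3, B3–B4, B3–B5

The largest bag has 5 vertices, giving width 4; this decomposition certifies tw(G) ≤ 4. On the other hand G contains the 5-clique {a, b, e, g, h}. A clique must lie in a single bag of any decomposition, so no decomposition can have width below 4. Hence tw(G) = 4 exactly.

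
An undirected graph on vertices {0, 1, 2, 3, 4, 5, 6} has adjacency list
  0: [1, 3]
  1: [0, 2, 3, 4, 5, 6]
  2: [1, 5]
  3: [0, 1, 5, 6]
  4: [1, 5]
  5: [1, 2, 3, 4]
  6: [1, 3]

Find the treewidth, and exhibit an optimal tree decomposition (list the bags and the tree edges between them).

The largest bag has 3 vertices, giving width 2; this decomposition certifies tw(G) ≤ 2. For the lower bound, the 3 vertices {1, 2, 5} are pairwise adjacent, and any tree decomposition puts a clique entirely inside one bag — forcing width ≥ 2. Combining the bounds, tw(G) = 2.

Treewidth 2.
One such decomposition:
Bags: B1 = {1, 3, 5}  B2 = {0, 1, 3}  B3 = {1, 3, 6}  B4 = {1, 2, 5}  B5 = {1, 4, 5}
Tree: B1–B2, B1–B3, B1–B4, B4–B5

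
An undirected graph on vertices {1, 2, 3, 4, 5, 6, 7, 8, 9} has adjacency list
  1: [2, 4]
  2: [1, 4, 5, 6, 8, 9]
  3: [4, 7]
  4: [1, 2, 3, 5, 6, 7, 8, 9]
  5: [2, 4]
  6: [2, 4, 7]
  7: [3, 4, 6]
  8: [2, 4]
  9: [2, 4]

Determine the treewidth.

A width-2 tree decomposition is:
Bags: B1 = {2, 4, 6}  B2 = {2, 4, 5}  B3 = {2, 4, 9}  B4 = {1, 2, 4}  B5 = {2, 4, 8}  B6 = {4, 6, 7}  B7 = {3, 4, 7}
Tree: B1–B2, B1–B3, B2–B4, B4–B5, B1–B6, B6–B7
Every bag has size at most 3, so the width is 3 − 1 = 2 and tw(G) ≤ 2. Conversely, {1, 2, 4} is a clique of size 3, and the vertices of any clique must share a bag in every tree decomposition; so some bag has ≥ 3 vertices and tw(G) ≥ 2. Therefore the treewidth is 2.

2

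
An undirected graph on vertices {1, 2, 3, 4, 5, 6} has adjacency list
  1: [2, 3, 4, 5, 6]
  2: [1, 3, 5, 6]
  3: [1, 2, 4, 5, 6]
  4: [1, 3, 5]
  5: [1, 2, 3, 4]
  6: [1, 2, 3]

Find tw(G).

3

A width-3 tree decomposition is:
Bags: B1 = {1, 3, 4, 5}  B2 = {1, 2, 3, 5}  B3 = {1, 2, 3, 6}
Tree: B1–B2, B2–B3
Each bag holds 4 vertices, so the decomposition has width 3, which upper-bounds the treewidth. Conversely, {1, 2, 3, 5} is a clique of size 4, and the vertices of any clique must share a bag in every tree decomposition; so some bag has ≥ 4 vertices and tw(G) ≥ 3. The upper and lower bounds meet at 3, so that is the treewidth.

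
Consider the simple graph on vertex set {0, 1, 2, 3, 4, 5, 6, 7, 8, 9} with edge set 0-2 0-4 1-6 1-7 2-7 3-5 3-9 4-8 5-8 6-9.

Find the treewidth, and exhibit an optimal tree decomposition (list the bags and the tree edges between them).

The largest bag has 3 vertices, giving width 2; this decomposition certifies tw(G) ≤ 2. The edges 0–2–7–1–6–9–3–5–8–4–0 form a cycle, so G is not a tree and its treewidth is at least 2. The upper and lower bounds meet at 2, so that is the treewidth.

Treewidth 2.
One optimal decomposition is:
Bags: B1 = {0, 2, 7}  B2 = {0, 1, 7}  B3 = {0, 1, 6}  B4 = {0, 6, 9}  B5 = {0, 3, 9}  B6 = {0, 3, 5}  B7 = {0, 5, 8}  B8 = {0, 4, 8}
Tree: B1–B2, B2–B3, B3–B4, B4–B5, B5–B6, B6–B7, B7–B8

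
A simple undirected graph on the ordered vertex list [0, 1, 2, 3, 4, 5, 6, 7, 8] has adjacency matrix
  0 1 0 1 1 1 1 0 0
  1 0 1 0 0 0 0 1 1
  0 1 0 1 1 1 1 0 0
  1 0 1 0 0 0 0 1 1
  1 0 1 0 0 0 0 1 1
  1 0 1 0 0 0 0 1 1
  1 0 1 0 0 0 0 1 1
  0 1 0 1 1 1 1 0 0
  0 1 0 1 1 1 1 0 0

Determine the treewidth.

A width-4 tree decomposition is:
Bags: B1 = {0, 2, 3, 7, 8}  B2 = {0, 2, 5, 7, 8}  B3 = {0, 2, 4, 7, 8}  B4 = {0, 1, 2, 7, 8}  B5 = {0, 2, 6, 7, 8}
Tree: B1–B2, B2–B3, B3–B4, B4–B5
The largest bag has 5 vertices, giving width 4; this decomposition certifies tw(G) ≤ 4. For the lower bound: the 5 vertex sets {0,3}, {5,7}, {2,4}, {8}, {1} are disjoint, each induces a connected subgraph, and every pair is joined by at least one edge of G. Contracting each set to a single vertex therefore yields K_{5} as a minor, and since treewidth is minor-monotone, tw(G) ≥ tw(K_{5}) = 4. Combining the bounds, tw(G) = 4.

4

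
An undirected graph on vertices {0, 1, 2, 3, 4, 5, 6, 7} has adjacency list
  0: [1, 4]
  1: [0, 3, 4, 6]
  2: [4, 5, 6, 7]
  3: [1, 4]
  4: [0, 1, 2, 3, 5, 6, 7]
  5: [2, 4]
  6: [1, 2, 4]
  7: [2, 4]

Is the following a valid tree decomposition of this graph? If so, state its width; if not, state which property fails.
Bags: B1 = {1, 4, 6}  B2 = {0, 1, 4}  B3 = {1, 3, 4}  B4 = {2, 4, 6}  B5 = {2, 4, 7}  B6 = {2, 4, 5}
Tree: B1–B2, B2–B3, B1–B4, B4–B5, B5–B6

Checking the three conditions: (i) the bags cover all of {0, 1, 2, 3, 4, 5, 6, 7}; (ii) for each edge, some bag contains both endpoints; (iii) the bags containing any fixed vertex form a subtree. All hold, so the decomposition is valid with width 3 − 1 = 2.

Yes; width 2.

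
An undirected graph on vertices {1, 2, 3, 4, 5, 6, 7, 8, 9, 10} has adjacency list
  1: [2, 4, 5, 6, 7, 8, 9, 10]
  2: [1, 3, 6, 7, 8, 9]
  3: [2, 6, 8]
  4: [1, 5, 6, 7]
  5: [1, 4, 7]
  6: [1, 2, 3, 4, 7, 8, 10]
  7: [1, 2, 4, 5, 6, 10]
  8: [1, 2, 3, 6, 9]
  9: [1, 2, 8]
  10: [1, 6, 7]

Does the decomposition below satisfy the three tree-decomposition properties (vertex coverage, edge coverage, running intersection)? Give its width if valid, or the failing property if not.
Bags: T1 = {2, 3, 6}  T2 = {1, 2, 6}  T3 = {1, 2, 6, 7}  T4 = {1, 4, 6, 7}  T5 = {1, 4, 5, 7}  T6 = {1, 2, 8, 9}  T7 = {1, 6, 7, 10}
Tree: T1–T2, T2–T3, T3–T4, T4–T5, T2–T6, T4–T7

A tree decomposition must satisfy three properties: every vertex lies in some bag; for every edge, both endpoints lie together in some bag; and for every vertex, the bags containing it form a connected subtree. Here edge (8,6) lies in no bag, so the decomposition is invalid.

No — edge (8,6) lies in no bag.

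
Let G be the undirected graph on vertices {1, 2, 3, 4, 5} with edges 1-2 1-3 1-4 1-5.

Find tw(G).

1

A width-1 tree decomposition is:
Bags: B1 = {1, 2}  B2 = {1, 5}  B3 = {1, 4}  B4 = {1, 3}
Tree: B1–B2, B2–B3, B2–B4
Every bag has size at most 2, so the width is 2 − 1 = 1 and tw(G) ≤ 1. Any graph with an edge has treewidth ≥ 1, and G has the edge 2–1. The upper and lower bounds meet at 1, so that is the treewidth.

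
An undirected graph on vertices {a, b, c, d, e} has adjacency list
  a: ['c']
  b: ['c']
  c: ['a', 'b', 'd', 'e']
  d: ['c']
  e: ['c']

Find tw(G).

A width-1 tree decomposition is:
Bags: B1 = {b, c}  B2 = {a, c}  B3 = {c, d}  B4 = {c, e}
Tree: B1–B2, B1–B3, B3–B4
Each bag holds 2 vertices, so the decomposition has width 1, which upper-bounds the treewidth. Any graph with an edge has treewidth ≥ 1, and G has the edge c–b. Combining the bounds, tw(G) = 1.

1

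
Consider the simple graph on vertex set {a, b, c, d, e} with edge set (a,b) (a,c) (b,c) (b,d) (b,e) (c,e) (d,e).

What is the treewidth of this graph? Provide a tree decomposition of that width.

Every bag has size at most 3, so the width is 3 − 1 = 2 and tw(G) ≤ 2. For the lower bound, the 3 vertices {b, d, e} are pairwise adjacent, and any tree decomposition puts a clique entirely inside one bag — forcing width ≥ 2. Therefore the treewidth is 2.

Treewidth 2.
One such decomposition:
Bags: B1 = {b, d, e}  B2 = {b, c, e}  B3 = {a, b, c}
Tree: B1–B2, B2–B3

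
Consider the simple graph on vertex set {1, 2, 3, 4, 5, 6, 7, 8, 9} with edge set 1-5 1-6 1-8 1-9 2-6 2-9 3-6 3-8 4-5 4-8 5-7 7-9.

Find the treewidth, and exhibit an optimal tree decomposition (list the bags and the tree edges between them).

Treewidth 3.
Bags: B1 = {4, 5, 7, 9}  B2 = {1, 4, 5, 9}  B3 = {1, 4, 8, 9}  B4 = {1, 2, 8, 9}  B5 = {1, 2, 6, 8}  B6 = {2, 3, 6, 8}
Tree: B1–B2, B2–B3, B3–B4, B4–B5, B5–B6

Every bag has size at most 4, so the width is 4 − 1 = 3 and tw(G) ≤ 3. For the lower bound: the 4 vertex sets {4,5,7}, {9}, {1}, {2,3,6,8} are disjoint, each induces a connected subgraph, and every pair is joined by at least one edge of G. Contracting each set to a single vertex therefore yields K_{4} as a minor, and since treewidth is minor-monotone, tw(G) ≥ tw(K_{4}) = 3. Hence tw(G) = 3 exactly.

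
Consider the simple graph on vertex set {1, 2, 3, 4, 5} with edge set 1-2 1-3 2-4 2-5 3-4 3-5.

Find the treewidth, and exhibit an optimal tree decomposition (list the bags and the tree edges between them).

Each bag holds 3 vertices, so the decomposition has width 2, which upper-bounds the treewidth. The edges 2–4–3–5–2 form a cycle, so G is not a tree and its treewidth is at least 2. Hence tw(G) = 2 exactly.

Treewidth 2.
One such decomposition:
Bags: B1 = {2, 3, 4}  B2 = {2, 3, 5}  B3 = {1, 2, 3}
Tree: B1–B2, B2–B3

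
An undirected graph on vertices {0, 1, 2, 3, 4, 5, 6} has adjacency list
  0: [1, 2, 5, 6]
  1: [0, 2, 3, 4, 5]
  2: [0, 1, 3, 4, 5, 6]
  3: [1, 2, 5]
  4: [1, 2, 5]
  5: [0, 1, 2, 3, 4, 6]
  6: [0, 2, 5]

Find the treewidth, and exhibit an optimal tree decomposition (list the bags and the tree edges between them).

Treewidth 3.
One such decomposition:
Bags: B1 = {0, 1, 2, 5}  B2 = {1, 2, 4, 5}  B3 = {0, 2, 5, 6}  B4 = {1, 2, 3, 5}
Tree: B1–B2, B1–B3, B1–B4

Each bag holds 4 vertices, so the decomposition has width 3, which upper-bounds the treewidth. Conversely, {0, 1, 2, 5} is a clique of size 4, and the vertices of any clique must share a bag in every tree decomposition; so some bag has ≥ 4 vertices and tw(G) ≥ 3. The upper and lower bounds meet at 3, so that is the treewidth.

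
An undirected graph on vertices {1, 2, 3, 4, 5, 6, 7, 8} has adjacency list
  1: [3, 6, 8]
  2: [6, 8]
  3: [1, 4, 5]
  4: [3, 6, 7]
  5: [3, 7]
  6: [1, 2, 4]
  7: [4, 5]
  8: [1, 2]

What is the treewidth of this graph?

2

A width-2 tree decomposition is:
Bags: B1 = {3, 5, 7}  B2 = {3, 4, 7}  B3 = {1, 3, 4}  B4 = {1, 4, 6}  B5 = {1, 6, 8}  B6 = {2, 6, 8}
Tree: B1–B2, B2–B3, B3–B4, B4–B5, B5–B6
The largest bag has 3 vertices, giving width 2; this decomposition certifies tw(G) ≤ 2. The edges 5–7–4–3–5 form a cycle, so G is not a tree and its treewidth is at least 2. Hence tw(G) = 2 exactly.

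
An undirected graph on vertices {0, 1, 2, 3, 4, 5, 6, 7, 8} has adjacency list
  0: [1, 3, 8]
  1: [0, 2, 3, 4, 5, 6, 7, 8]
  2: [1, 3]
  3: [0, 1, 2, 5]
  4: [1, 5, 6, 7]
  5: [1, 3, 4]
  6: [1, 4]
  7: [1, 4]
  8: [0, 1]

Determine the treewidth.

A width-2 tree decomposition is:
Bags: B1 = {1, 3, 5}  B2 = {0, 1, 3}  B3 = {1, 2, 3}  B4 = {0, 1, 8}  B5 = {1, 4, 5}  B6 = {1, 4, 7}  B7 = {1, 4, 6}
Tree: B1–B2, B2–B3, B2–B4, B1–B5, B5–B6, B5–B7
The largest bag has 3 vertices, giving width 2; this decomposition certifies tw(G) ≤ 2. On the other hand G contains the 3-clique {0, 1, 3}. A clique must lie in a single bag of any decomposition, so no decomposition can have width below 2. Hence tw(G) = 2 exactly.

2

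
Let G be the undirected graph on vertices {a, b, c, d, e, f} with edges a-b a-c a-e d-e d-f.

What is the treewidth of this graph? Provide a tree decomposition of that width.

The largest bag has 2 vertices, giving width 1; this decomposition certifies tw(G) ≤ 1. Since G has at least one edge (e.g. a–e), it is not an edgeless graph, so tw(G) ≥ 1. Therefore the treewidth is 1.

Treewidth 1.
One such decomposition:
Bags: B1 = {a, e}  B2 = {d, e}  B3 = {d, f}  B4 = {a, c}  B5 = {a, b}
Tree: B1–B2, B2–B3, B1–B4, B1–B5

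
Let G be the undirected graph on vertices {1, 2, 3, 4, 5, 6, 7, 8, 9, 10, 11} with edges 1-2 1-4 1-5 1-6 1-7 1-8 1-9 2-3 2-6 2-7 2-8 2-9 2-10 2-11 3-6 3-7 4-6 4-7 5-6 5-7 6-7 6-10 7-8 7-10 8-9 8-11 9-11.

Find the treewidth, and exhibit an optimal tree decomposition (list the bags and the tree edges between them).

The largest bag has 4 vertices, giving width 3; this decomposition certifies tw(G) ≤ 3. For the lower bound, the 4 vertices {1, 2, 8, 9} are pairwise adjacent, and any tree decomposition puts a clique entirely inside one bag — forcing width ≥ 3. Hence tw(G) = 3 exactly.

Treewidth 3.
Bags: B1 = {1, 4, 6, 7}  B2 = {1, 5, 6, 7}  B3 = {1, 2, 6, 7}  B4 = {2, 6, 7, 10}  B5 = {1, 2, 7, 8}  B6 = {1, 2, 8, 9}  B7 = {2, 8, 9, 11}  B8 = {2, 3, 6, 7}
Tree: B1–B2, B1–B3, B3–B4, B3–B5, B5–B6, B6–B7, B4–B8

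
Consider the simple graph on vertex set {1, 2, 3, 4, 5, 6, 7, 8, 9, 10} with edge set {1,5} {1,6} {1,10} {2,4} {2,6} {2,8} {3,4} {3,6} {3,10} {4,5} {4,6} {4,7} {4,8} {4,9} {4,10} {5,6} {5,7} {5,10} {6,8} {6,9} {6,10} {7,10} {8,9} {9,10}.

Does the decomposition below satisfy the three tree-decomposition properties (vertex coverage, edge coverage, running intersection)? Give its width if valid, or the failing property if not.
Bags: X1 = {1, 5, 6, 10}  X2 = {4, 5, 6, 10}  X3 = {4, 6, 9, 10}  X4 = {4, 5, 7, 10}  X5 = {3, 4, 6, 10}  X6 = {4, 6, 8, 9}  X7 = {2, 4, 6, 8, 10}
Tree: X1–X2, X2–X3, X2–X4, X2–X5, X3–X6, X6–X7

No — bags containing vertex 10 are not connected in the tree.

A tree decomposition must satisfy three properties: every vertex lies in some bag; for every edge, both endpoints lie together in some bag; and for every vertex, the bags containing it form a connected subtree. Here bags containing vertex 10 are not connected in the tree, so the decomposition is invalid.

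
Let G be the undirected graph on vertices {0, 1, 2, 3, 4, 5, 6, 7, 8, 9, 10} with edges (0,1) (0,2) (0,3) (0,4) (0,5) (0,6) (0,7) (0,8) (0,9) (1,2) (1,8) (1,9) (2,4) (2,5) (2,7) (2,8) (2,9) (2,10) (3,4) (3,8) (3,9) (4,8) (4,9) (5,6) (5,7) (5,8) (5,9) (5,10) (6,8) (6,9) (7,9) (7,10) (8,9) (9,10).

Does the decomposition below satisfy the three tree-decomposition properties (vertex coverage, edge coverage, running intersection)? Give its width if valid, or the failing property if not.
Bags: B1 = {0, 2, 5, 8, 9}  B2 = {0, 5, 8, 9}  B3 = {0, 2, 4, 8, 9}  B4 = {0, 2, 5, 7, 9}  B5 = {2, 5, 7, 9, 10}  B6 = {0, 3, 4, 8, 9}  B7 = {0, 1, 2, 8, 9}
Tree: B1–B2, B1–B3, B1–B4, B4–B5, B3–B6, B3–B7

A tree decomposition must satisfy three properties: every vertex lies in some bag; for every edge, both endpoints lie together in some bag; and for every vertex, the bags containing it form a connected subtree. Here vertex 6 appears in no bag, so the decomposition is invalid.

No — vertex 6 appears in no bag.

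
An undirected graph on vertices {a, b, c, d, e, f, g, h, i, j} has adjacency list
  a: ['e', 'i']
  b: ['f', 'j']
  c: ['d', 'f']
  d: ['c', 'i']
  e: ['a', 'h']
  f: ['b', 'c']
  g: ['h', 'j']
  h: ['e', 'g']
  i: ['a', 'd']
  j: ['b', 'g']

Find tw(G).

2

A width-2 tree decomposition is:
Bags: B1 = {e, g, h}  B2 = {e, g, j}  B3 = {b, e, j}  B4 = {b, e, f}  B5 = {c, e, f}  B6 = {c, d, e}  B7 = {d, e, i}  B8 = {a, e, i}
Tree: B1–B2, B2–B3, B3–B4, B4–B5, B5–B6, B6–B7, B7–B8
Every bag has size at most 3, so the width is 3 − 1 = 2 and tw(G) ≤ 2. Since e–h–g–j–b–f–c–d–i–a–e is a cycle in G, G is not acyclic. Forests are exactly the graphs of treewidth ≤ 1, so tw(G) ≥ 2. Combining the bounds, tw(G) = 2.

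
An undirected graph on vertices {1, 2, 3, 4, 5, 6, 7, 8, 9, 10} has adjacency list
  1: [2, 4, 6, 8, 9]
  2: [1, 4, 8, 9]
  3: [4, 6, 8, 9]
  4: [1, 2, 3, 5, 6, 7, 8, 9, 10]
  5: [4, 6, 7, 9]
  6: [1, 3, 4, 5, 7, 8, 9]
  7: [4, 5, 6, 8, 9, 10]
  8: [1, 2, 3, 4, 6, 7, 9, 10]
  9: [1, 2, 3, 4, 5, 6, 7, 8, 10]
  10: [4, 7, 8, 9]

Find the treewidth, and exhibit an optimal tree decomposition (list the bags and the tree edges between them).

Treewidth 4.
One optimal decomposition is:
Bags: B1 = {1, 2, 4, 8, 9}  B2 = {1, 4, 6, 8, 9}  B3 = {4, 6, 7, 8, 9}  B4 = {3, 4, 6, 8, 9}  B5 = {4, 5, 6, 7, 9}  B6 = {4, 7, 8, 9, 10}
Tree: B1–B2, B2–B3, B3–B4, B3–B5, B3–B6

Each bag holds 5 vertices, so the decomposition has width 4, which upper-bounds the treewidth. On the other hand G contains the 5-clique {1, 2, 4, 8, 9}. A clique must lie in a single bag of any decomposition, so no decomposition can have width below 4. Hence tw(G) = 4 exactly.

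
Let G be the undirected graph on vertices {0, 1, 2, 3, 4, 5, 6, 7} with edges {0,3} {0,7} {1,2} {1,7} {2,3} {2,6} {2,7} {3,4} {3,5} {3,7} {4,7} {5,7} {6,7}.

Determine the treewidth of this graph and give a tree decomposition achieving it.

Treewidth 2.
One such decomposition:
Bags: B1 = {3, 4, 7}  B2 = {2, 3, 7}  B3 = {0, 3, 7}  B4 = {1, 2, 7}  B5 = {2, 6, 7}  B6 = {3, 5, 7}
Tree: B1–B2, B1–B3, B2–B4, B2–B5, B2–B6

Every bag has size at most 3, so the width is 3 − 1 = 2 and tw(G) ≤ 2. On the other hand G contains the 3-clique {1, 2, 7}. A clique must lie in a single bag of any decomposition, so no decomposition can have width below 2. Hence tw(G) = 2 exactly.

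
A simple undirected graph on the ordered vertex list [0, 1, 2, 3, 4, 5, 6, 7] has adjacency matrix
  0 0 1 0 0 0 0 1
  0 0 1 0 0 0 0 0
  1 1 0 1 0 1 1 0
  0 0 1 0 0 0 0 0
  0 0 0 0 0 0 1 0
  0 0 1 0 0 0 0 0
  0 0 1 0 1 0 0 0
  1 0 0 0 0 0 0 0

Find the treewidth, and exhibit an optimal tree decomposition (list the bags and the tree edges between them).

Each bag holds 2 vertices, so the decomposition has width 1, which upper-bounds the treewidth. Since G has at least one edge (e.g. 2–1), it is not an edgeless graph, so tw(G) ≥ 1. Combining the bounds, tw(G) = 1.

Treewidth 1.
Bags: B1 = {1, 2}  B2 = {2, 5}  B3 = {0, 2}  B4 = {2, 6}  B5 = {4, 6}  B6 = {2, 3}  B7 = {0, 7}
Tree: B1–B2, B1–B3, B1–B4, B4–B5, B3–B6, B3–B7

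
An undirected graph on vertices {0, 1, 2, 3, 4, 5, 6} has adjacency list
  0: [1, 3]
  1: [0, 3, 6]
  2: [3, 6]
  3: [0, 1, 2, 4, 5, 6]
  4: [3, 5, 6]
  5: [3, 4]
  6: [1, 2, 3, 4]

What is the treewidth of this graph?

2

A width-2 tree decomposition is:
Bags: B1 = {1, 3, 6}  B2 = {3, 4, 6}  B3 = {2, 3, 6}  B4 = {0, 1, 3}  B5 = {3, 4, 5}
Tree: B1–B2, B2–B3, B1–B4, B2–B5
The largest bag has 3 vertices, giving width 2; this decomposition certifies tw(G) ≤ 2. On the other hand G contains the 3-clique {0, 1, 3}. A clique must lie in a single bag of any decomposition, so no decomposition can have width below 2. Hence tw(G) = 2 exactly.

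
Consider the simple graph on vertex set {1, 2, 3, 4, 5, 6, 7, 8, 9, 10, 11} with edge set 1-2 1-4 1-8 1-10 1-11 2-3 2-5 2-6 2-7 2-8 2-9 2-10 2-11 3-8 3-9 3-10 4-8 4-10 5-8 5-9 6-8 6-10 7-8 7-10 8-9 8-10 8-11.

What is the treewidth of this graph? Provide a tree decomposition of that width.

Every bag has size at most 4, so the width is 4 − 1 = 3 and tw(G) ≤ 3. For the lower bound, the 4 vertices {2, 3, 8, 9} are pairwise adjacent, and any tree decomposition puts a clique entirely inside one bag — forcing width ≥ 3. Combining the bounds, tw(G) = 3.

Treewidth 3.
One such decomposition:
Bags: B1 = {1, 4, 8, 10}  B2 = {1, 2, 8, 10}  B3 = {2, 3, 8, 10}  B4 = {2, 3, 8, 9}  B5 = {2, 5, 8, 9}  B6 = {2, 7, 8, 10}  B7 = {2, 6, 8, 10}  B8 = {1, 2, 8, 11}
Tree: B1–B2, B2–B3, B3–B4, B4–B5, B2–B6, B2–B7, B2–B8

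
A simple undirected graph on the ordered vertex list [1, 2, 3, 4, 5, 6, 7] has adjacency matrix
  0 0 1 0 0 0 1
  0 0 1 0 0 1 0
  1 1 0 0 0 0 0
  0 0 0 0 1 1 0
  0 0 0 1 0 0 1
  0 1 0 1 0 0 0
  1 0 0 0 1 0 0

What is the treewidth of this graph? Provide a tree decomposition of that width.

Treewidth 2.
Bags: B1 = {2, 4, 6}  B2 = {2, 3, 4}  B3 = {1, 3, 4}  B4 = {1, 4, 7}  B5 = {4, 5, 7}
Tree: B1–B2, B2–B3, B3–B4, B4–B5

Every bag has size at most 3, so the width is 3 − 1 = 2 and tw(G) ≤ 2. The edges 4–6–2–3–1–7–5–4 form a cycle, so G is not a tree and its treewidth is at least 2. Therefore the treewidth is 2.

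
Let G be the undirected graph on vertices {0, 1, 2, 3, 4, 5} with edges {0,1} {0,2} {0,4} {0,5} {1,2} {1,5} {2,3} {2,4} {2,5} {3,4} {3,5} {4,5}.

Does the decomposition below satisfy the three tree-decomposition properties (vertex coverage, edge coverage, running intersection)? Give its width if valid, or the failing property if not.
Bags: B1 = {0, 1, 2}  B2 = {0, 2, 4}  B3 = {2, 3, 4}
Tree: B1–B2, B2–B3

No — vertex 5 appears in no bag.

A tree decomposition must satisfy three properties: every vertex lies in some bag; for every edge, both endpoints lie together in some bag; and for every vertex, the bags containing it form a connected subtree. Here vertex 5 appears in no bag, so the decomposition is invalid.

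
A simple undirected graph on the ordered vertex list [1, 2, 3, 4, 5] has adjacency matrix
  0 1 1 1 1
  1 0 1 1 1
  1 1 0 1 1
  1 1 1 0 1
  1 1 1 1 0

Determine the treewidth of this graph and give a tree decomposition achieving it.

With just one bag of size 5, the width is 5 − 1 = 4, so tw(G) ≤ 4. On the other hand G contains the 5-clique {1, 2, 3, 4, 5}. A clique must lie in a single bag of any decomposition, so no decomposition can have width below 4. The upper and lower bounds meet at 4, so that is the treewidth.

Treewidth 4.
Bags: B1 = {1, 2, 3, 4, 5}
Tree: (single bag)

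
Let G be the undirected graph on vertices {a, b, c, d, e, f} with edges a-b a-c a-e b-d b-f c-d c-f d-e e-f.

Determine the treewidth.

3

A width-3 tree decomposition is:
Bags: B1 = {a, b, c, e}  B2 = {b, c, e, f}  B3 = {b, c, d, e}
Tree: B1–B2, B2–B3
The largest bag has 4 vertices, giving width 3; this decomposition certifies tw(G) ≤ 3. For the lower bound: the 4 vertex sets {a,b}, {e,f}, {c}, {d} are disjoint, each induces a connected subgraph, and every pair is joined by at least one edge of G. Contracting each set to a single vertex therefore yields K_{4} as a minor, and since treewidth is minor-monotone, tw(G) ≥ tw(K_{4}) = 3. Hence tw(G) = 3 exactly.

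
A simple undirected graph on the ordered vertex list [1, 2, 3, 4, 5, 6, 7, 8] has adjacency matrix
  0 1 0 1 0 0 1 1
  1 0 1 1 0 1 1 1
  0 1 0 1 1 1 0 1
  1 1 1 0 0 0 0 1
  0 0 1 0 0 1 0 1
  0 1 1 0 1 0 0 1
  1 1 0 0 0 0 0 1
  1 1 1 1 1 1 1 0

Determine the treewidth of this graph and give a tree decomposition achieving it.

The largest bag has 4 vertices, giving width 3; this decomposition certifies tw(G) ≤ 3. On the other hand G contains the 4-clique {1, 2, 4, 8}. A clique must lie in a single bag of any decomposition, so no decomposition can have width below 3. Combining the bounds, tw(G) = 3.

Treewidth 3.
Bags: B1 = {2, 3, 6, 8}  B2 = {2, 3, 4, 8}  B3 = {1, 2, 4, 8}  B4 = {3, 5, 6, 8}  B5 = {1, 2, 7, 8}
Tree: B1–B2, B2–B3, B1–B4, B3–B5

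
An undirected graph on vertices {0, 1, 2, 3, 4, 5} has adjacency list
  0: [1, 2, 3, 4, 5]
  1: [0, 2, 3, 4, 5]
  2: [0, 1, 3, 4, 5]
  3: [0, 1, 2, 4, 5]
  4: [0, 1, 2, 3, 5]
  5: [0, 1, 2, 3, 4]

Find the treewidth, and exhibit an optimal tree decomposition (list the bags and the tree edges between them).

With just one bag of size 6, the width is 6 − 1 = 5, so tw(G) ≤ 5. On the other hand G contains the 6-clique {0, 1, 2, 3, 4, 5}. A clique must lie in a single bag of any decomposition, so no decomposition can have width below 5. Therefore the treewidth is 5.

Treewidth 5.
One optimal decomposition is:
Bags: B1 = {0, 1, 2, 3, 4, 5}
Tree: (single bag)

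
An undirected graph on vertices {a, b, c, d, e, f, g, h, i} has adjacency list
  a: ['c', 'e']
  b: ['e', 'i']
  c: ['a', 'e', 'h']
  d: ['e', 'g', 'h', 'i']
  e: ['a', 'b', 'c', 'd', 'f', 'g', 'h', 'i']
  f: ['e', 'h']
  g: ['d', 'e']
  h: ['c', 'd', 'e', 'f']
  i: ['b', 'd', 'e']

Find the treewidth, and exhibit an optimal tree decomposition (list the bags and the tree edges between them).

Treewidth 2.
One such decomposition:
Bags: B1 = {d, e, g}  B2 = {d, e, i}  B3 = {b, e, i}  B4 = {d, e, h}  B5 = {c, e, h}  B6 = {e, f, h}  B7 = {a, c, e}
Tree: B1–B2, B2–B3, B1–B4, B4–B5, B4–B6, B5–B7

Every bag has size at most 3, so the width is 3 − 1 = 2 and tw(G) ≤ 2. On the other hand G contains the 3-clique {d, e, g}. A clique must lie in a single bag of any decomposition, so no decomposition can have width below 2. Combining the bounds, tw(G) = 2.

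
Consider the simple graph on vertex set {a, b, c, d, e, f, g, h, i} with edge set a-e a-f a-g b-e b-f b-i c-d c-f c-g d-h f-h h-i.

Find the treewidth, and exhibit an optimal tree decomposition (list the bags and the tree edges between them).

Treewidth 3.
One optimal decomposition is:
Bags: B1 = {b, e, h, i}  B2 = {b, e, f, h}  B3 = {a, e, f, h}  B4 = {a, d, f, h}  B5 = {a, c, d, f}  B6 = {a, c, d, g}
Tree: B1–B2, B2–B3, B3–B4, B4–B5, B5–B6

Each bag holds 4 vertices, so the decomposition has width 3, which upper-bounds the treewidth. For the lower bound: the 4 vertex sets {b,e,i}, {h}, {f}, {a,c,d,g} are disjoint, each induces a connected subgraph, and every pair is joined by at least one edge of G. Contracting each set to a single vertex therefore yields K_{4} as a minor, and since treewidth is minor-monotone, tw(G) ≥ tw(K_{4}) = 3. The upper and lower bounds meet at 3, so that is the treewidth.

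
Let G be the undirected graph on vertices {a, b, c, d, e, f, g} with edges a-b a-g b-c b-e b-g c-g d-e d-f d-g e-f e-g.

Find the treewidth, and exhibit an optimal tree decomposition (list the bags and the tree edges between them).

Treewidth 2.
Bags: B1 = {b, e, g}  B2 = {d, e, g}  B3 = {a, b, g}  B4 = {d, e, f}  B5 = {b, c, g}
Tree: B1–B2, B1–B3, B2–B4, B3–B5

The largest bag has 3 vertices, giving width 2; this decomposition certifies tw(G) ≤ 2. For the lower bound, the 3 vertices {d, e, g} are pairwise adjacent, and any tree decomposition puts a clique entirely inside one bag — forcing width ≥ 2. Hence tw(G) = 2 exactly.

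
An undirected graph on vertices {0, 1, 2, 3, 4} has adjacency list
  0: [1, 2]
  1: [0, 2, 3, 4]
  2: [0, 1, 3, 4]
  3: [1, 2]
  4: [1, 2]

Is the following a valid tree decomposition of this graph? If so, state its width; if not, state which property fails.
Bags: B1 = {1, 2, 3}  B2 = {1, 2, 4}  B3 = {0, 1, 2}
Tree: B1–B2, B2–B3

Vertex coverage: the bags together contain {0, 1, 2, 3, 4}, the full vertex set. Edge coverage: each edge of G has both endpoints in at least one bag. Running intersection: for every vertex, the bags containing it form a connected subtree. All three properties hold, so this is a valid tree decomposition of width max|bag| − 1 = 2, and hence tw(G) ≤ 2.

Yes; width 2.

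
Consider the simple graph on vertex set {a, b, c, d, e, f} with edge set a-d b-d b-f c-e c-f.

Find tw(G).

1

A width-1 tree decomposition is:
Bags: B1 = {a, d}  B2 = {b, d}  B3 = {b, f}  B4 = {c, f}  B5 = {c, e}
Tree: B1–B2, B2–B3, B3–B4, B4–B5
Each bag holds 2 vertices, so the decomposition has width 1, which upper-bounds the treewidth. Since G has at least one edge (e.g. a–d), it is not an edgeless graph, so tw(G) ≥ 1. The upper and lower bounds meet at 1, so that is the treewidth.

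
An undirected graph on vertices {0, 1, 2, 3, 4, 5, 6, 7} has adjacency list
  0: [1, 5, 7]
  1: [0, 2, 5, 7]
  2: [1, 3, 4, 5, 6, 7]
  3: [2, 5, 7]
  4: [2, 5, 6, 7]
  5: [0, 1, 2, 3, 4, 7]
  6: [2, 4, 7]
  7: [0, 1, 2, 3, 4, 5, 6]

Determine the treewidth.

A width-3 tree decomposition is:
Bags: B1 = {2, 3, 5, 7}  B2 = {1, 2, 5, 7}  B3 = {0, 1, 5, 7}  B4 = {2, 4, 5, 7}  B5 = {2, 4, 6, 7}
Tree: B1–B2, B2–B3, B1–B4, B4–B5
Every bag has size at most 4, so the width is 4 − 1 = 3 and tw(G) ≤ 3. Conversely, {0, 1, 5, 7} is a clique of size 4, and the vertices of any clique must share a bag in every tree decomposition; so some bag has ≥ 4 vertices and tw(G) ≥ 3. Combining the bounds, tw(G) = 3.

3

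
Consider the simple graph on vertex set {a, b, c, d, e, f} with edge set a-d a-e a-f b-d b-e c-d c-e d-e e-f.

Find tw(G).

2

A width-2 tree decomposition is:
Bags: B1 = {a, d, e}  B2 = {a, e, f}  B3 = {b, d, e}  B4 = {c, d, e}
Tree: B1–B2, B1–B3, B3–B4
Every bag has size at most 3, so the width is 3 − 1 = 2 and tw(G) ≤ 2. For the lower bound, the 3 vertices {c, d, e} are pairwise adjacent, and any tree decomposition puts a clique entirely inside one bag — forcing width ≥ 2. Therefore the treewidth is 2.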